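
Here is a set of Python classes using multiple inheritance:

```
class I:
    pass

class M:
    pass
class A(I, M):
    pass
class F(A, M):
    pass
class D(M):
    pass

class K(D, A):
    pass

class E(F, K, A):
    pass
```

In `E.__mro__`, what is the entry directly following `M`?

object

L[E] = E + merge(L[F], L[K], L[A], [F K A])
  take F:  [F A I M object] + [K D A I M object] + [A I M object] + [F K A]
  take K:  [A I M object] + [K D A I M object] + [A I M object] + [K A]
  take D:  [A I M object] + [D A I M object] + [A I M object] + [A]
  take A:  [A I M object] + [A I M object] + [A I M object] + [A]
  take I:  [I M object] + [I M object] + [I M object]
  take M:  [M object] + [M object] + [M object]
  take object:  [object] + [object] + [object]
MRO: E F K D A I M object
M is at position 6; next is object.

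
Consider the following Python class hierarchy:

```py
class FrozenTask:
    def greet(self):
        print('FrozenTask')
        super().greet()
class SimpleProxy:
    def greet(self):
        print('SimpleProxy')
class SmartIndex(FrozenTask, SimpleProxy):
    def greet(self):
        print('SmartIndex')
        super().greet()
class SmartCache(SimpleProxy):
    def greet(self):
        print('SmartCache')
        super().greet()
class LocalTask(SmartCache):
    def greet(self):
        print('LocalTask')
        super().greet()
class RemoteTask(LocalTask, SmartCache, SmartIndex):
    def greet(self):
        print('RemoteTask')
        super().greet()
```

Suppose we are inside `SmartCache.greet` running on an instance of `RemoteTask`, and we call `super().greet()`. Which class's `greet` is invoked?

L[RemoteTask] = RemoteTask + merge(L[LocalTask], L[SmartCache], L[SmartIndex], [LocalTask SmartCache SmartIndex])
  take LocalTask:  [LocalTask SmartCache SimpleProxy object] + [SmartCache SimpleProxy object] + [SmartIndex FrozenTask SimpleProxy object] + [LocalTask SmartCache SmartIndex]
  take SmartCache:  [SmartCache SimpleProxy object] + [SmartCache SimpleProxy object] + [SmartIndex FrozenTask SimpleProxy object] + [SmartCache SmartIndex]
  take SmartIndex:  [SimpleProxy object] + [SimpleProxy object] + [SmartIndex FrozenTask SimpleProxy object] + [SmartIndex]
  take FrozenTask:  [SimpleProxy object] + [SimpleProxy object] + [FrozenTask SimpleProxy object]
  take SimpleProxy:  [SimpleProxy object] + [SimpleProxy object] + [SimpleProxy object]
  take object:  [object] + [object] + [object]
MRO: RemoteTask LocalTask SmartCache SmartIndex FrozenTask SimpleProxy object
super() in SmartCache.greet on a RemoteTask instance goes to the class after SmartCache in RemoteTask's MRO: SmartIndex.

SmartIndex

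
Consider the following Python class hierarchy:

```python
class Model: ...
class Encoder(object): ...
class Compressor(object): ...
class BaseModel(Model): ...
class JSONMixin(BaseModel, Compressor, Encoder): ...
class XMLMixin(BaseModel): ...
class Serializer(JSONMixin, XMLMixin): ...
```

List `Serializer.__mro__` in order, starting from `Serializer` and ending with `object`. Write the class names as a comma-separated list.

Serializer, JSONMixin, XMLMixin, BaseModel, Model, Compressor, Encoder, object

L[Serializer] = Serializer + merge(L[JSONMixin], L[XMLMixin], [JSONMixin XMLMixin])
  take JSONMixin:  [JSONMixin BaseModel Model Compressor Encoder object] + [XMLMixin BaseModel Model object] + [JSONMixin XMLMixin]
  take XMLMixin:  [BaseModel Model Compressor Encoder object] + [XMLMixin BaseModel Model object] + [XMLMixin]
  take BaseModel:  [BaseModel Model Compressor Encoder object] + [BaseModel Model object]
  take Model:  [Model Compressor Encoder object] + [Model object]
  take Compressor:  [Compressor Encoder object] + [object]
  take Encoder:  [Encoder object] + [object]
  take object:  [object] + [object]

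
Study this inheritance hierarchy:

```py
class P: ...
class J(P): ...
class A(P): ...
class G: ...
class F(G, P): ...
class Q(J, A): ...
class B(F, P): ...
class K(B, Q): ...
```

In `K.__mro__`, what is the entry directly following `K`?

B

L[K] = K + merge(L[B], L[Q], [B Q])
  take B:  [B F G P object] + [Q J A P object] + [B Q]
  take F:  [F G P object] + [Q J A P object] + [Q]
  take G:  [G P object] + [Q J A P object] + [Q]
  take Q:  [P object] + [Q J A P object] + [Q]
  take J:  [P object] + [J A P object]
  take A:  [P object] + [A P object]
  take P:  [P object] + [P object]
  take object:  [object] + [object]
MRO: K B F G Q J A P object
K is at position 0; next is B.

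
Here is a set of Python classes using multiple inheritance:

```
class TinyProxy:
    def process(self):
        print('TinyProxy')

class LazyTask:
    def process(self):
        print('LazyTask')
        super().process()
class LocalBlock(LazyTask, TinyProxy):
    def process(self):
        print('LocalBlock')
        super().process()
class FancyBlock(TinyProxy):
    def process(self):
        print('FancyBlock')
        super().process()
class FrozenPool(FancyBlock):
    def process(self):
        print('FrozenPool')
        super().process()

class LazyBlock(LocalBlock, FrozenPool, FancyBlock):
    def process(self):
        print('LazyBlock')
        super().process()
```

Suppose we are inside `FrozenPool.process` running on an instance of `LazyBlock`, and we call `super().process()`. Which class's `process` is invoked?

L[LazyBlock] = LazyBlock + merge(L[LocalBlock], L[FrozenPool], L[FancyBlock], [LocalBlock FrozenPool FancyBlock])
  take LocalBlock:  [LocalBlock LazyTask TinyProxy object] + [FrozenPool FancyBlock TinyProxy object] + [FancyBlock TinyProxy object] + [LocalBlock FrozenPool FancyBlock]
  take LazyTask:  [LazyTask TinyProxy object] + [FrozenPool FancyBlock TinyProxy object] + [FancyBlock TinyProxy object] + [FrozenPool FancyBlock]
  take FrozenPool:  [TinyProxy object] + [FrozenPool FancyBlock TinyProxy object] + [FancyBlock TinyProxy object] + [FrozenPool FancyBlock]
  take FancyBlock:  [TinyProxy object] + [FancyBlock TinyProxy object] + [FancyBlock TinyProxy object] + [FancyBlock]
  take TinyProxy:  [TinyProxy object] + [TinyProxy object] + [TinyProxy object]
  take object:  [object] + [object] + [object]
MRO: LazyBlock LocalBlock LazyTask FrozenPool FancyBlock TinyProxy object
super() in FrozenPool.process on a LazyBlock instance goes to the class after FrozenPool in LazyBlock's MRO: FancyBlock.

FancyBlock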